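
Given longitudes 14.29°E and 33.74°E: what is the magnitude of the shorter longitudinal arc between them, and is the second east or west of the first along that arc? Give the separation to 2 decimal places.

19.45° east

Raw difference: 33.74 − 14.29 = 19.45°.
Normalise into (−180°, 180°]: 19.45° stays 19.45°.
Positive ⇒ the second point lies to the east; separation 19.45°.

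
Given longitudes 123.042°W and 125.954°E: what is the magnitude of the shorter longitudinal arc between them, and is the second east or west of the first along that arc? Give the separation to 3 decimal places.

111.004° west

Raw difference: 125.954 − -123.042 = 248.996°.
Normalise into (−180°, 180°]: 248.996° − 360° = -111.004°.
Negative ⇒ the second point lies to the west; separation 111.004°.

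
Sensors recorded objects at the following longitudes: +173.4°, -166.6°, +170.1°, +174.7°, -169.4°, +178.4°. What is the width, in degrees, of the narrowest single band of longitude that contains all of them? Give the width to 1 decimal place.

Sort the longitudes: -169.4°, -166.6°, +170.1°, +173.4°, +174.7°, +178.4°.
Eastward gaps between consecutive values (wrapping around): 2.8°, 336.7°, 3.3°, 1.3°, 3.7°, 12.2°.
Largest gap = 336.7° ⇒ minimal covering band is its complement: 360° − 336.7° = 23.3°.
Band runs from +170.1° eastward to -166.6°, crossing the antimeridian.

23.3°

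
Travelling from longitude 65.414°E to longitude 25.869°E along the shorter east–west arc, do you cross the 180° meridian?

Signed shortest Δλ = ((25.869 − 65.414 + 180) mod 360) − 180 = -39.545°.
Going west by 39.545° from +65.414° reaches +25.869° without touching 180°.

No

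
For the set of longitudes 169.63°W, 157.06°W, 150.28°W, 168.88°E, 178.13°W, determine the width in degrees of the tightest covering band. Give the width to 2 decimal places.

Sort the longitudes: -178.13°, -169.63°, -157.06°, -150.28°, +168.88°.
Eastward gaps between consecutive values (wrapping around): 8.50°, 12.57°, 6.78°, 319.16°, 12.99°.
Largest gap = 319.16° ⇒ minimal covering band is its complement: 360° − 319.16° = 40.84°.
Band runs from +168.88° eastward to -150.28°, crossing the antimeridian.

40.84°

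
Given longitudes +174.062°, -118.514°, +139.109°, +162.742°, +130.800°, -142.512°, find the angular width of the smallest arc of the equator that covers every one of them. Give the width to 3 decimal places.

Sort the longitudes: -142.512°, -118.514°, +130.800°, +139.109°, +162.742°, +174.062°.
Eastward gaps between consecutive values (wrapping around): 23.998°, 249.314°, 8.309°, 23.633°, 11.320°, 43.426°.
Largest gap = 249.314° ⇒ minimal covering band is its complement: 360° − 249.314° = 110.686°.
Band runs from +130.800° eastward to -118.514°, crossing the antimeridian.

110.686°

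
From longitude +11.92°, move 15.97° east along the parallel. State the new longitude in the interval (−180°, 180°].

+27.89°

Start at +11.92°; shift +15.97° → +27.89°.
+27.89° already lies in (−180°, 180°].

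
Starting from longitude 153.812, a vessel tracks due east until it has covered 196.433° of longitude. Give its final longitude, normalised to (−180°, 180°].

Start at +153.812°; shift +196.433° → +350.245°.
+350.245° lies outside (−180°, 180°]; subtract 360° → -9.755°.

-9.755°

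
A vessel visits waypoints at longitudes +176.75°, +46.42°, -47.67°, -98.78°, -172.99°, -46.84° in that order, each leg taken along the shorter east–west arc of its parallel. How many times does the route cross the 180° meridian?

0

Leg 1: +176.75° → +46.42°, shortest Δλ = -130.33° (west) — does not cross 180°.
Leg 2: +46.42° → -47.67°, shortest Δλ = -94.09° (west) — does not cross 180°.
Leg 3: -47.67° → -98.78°, shortest Δλ = -51.11° (west) — does not cross 180°.
Leg 4: -98.78° → -172.99°, shortest Δλ = -74.21° (west) — does not cross 180°.
Leg 5: -172.99° → -46.84°, shortest Δλ = 126.15° (east) — does not cross 180°.
Total crossings: 0.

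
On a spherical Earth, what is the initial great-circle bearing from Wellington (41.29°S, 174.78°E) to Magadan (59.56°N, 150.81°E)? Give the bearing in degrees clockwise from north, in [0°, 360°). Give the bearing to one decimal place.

347.8°

Δλ = 150.81 − 174.78 = -23.97°.
θ = atan2( sin Δλ · cos φ₂ , cos φ₁ · sin φ₂ − sin φ₁ · cos φ₂ · cos Δλ )
  = atan2(-0.20582, 0.95329) = -12.184° → normalised to [0°, 360°): 347.816°.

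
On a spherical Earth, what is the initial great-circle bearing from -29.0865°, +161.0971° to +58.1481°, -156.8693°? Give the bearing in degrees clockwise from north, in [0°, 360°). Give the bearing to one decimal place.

Δλ = -156.8693 − 161.0971 = -317.9664°; wrapped into (−180°, 180°]: 42.0336°.
θ = atan2( sin Δλ · cos φ₂ , cos φ₁ · sin φ₂ − sin φ₁ · cos φ₂ · cos Δλ )
  = atan2(0.35335, 0.93284) = 20.746° → normalised to [0°, 360°): 20.746°.

20.7°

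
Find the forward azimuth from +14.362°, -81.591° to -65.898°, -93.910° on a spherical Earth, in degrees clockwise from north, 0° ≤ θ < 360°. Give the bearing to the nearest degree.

Δλ = -93.910 − -81.591 = -12.319°.
θ = atan2( sin Δλ · cos φ₂ , cos φ₁ · sin φ₂ − sin φ₁ · cos φ₂ · cos Δλ )
  = atan2(-0.08713, -0.98325) = -174.936° → normalised to [0°, 360°): 185.064°.

185°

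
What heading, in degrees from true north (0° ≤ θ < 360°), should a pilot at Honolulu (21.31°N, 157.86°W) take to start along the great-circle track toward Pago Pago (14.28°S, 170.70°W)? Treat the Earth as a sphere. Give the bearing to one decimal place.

200.6°

Δλ = -170.70 − -157.86 = -12.84°.
θ = atan2( sin Δλ · cos φ₂ , cos φ₁ · sin φ₂ − sin φ₁ · cos φ₂ · cos Δλ )
  = atan2(-0.21536, -0.57317) = -159.407° → normalised to [0°, 360°): 200.593°.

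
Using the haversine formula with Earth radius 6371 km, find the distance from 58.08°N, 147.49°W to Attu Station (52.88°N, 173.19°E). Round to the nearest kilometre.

Δλ = 173.19 − -147.49 = 320.68°; wrapped into (−180°, 180°]: -39.32°.
Δφ = 52.88 − 58.08 = -5.20°.
a = sin²(Δφ/2) + cos φ₁ · cos φ₂ · sin²(Δλ/2) = 0.038175.
c = 2·atan2(√a, √(1−a)) = 0.39330 rad → d = 6371·c ≈ 2505.71 km.

2506 km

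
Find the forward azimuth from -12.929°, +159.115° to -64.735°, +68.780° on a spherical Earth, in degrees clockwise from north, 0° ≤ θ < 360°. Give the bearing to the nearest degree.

206°

Δλ = 68.780 − 159.115 = -90.335°.
θ = atan2( sin Δλ · cos φ₂ , cos φ₁ · sin φ₂ − sin φ₁ · cos φ₂ · cos Δλ )
  = atan2(-0.42680, -0.88197) = -154.177° → normalised to [0°, 360°): 205.823°.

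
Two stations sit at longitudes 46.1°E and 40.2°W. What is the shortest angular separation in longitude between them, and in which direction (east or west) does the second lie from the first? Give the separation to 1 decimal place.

Raw difference: -40.2 − 46.1 = -86.3°.
Normalise into (−180°, 180°]: -86.3° stays -86.3°.
Negative ⇒ the second point lies to the west; separation 86.3°.

86.3° west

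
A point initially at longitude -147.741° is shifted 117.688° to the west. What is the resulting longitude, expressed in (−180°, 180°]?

Start at -147.741°; shift −117.688° → -265.429°.
-265.429° lies outside (−180°, 180°]; add 360° → +94.571°.

+94.571°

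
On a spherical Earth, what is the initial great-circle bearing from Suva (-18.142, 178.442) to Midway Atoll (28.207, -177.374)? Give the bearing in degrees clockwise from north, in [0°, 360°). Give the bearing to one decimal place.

Δλ = -177.374 − 178.442 = -355.816°; wrapped into (−180°, 180°]: 4.184°.
θ = atan2( sin Δλ · cos φ₂ , cos φ₁ · sin φ₂ − sin φ₁ · cos φ₂ · cos Δλ )
  = atan2(0.06430, 0.72283) = 5.083° → normalised to [0°, 360°): 5.083°.

5.1°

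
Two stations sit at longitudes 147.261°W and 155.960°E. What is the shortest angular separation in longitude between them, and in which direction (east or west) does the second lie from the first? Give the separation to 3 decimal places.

56.779° west

Raw difference: 155.960 − -147.261 = 303.221°.
Normalise into (−180°, 180°]: 303.221° − 360° = -56.779°.
Negative ⇒ the second point lies to the west; separation 56.779°.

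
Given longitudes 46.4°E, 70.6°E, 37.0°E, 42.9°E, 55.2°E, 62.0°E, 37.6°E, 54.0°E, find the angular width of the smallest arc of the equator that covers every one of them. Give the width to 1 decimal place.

Sort the longitudes: +37.0°, +37.6°, +42.9°, +46.4°, +54.0°, +55.2°, +62.0°, +70.6°.
Eastward gaps between consecutive values (wrapping around): 0.6°, 5.3°, 3.5°, 7.6°, 1.2°, 6.8°, 8.6°, 326.4°.
Largest gap = 326.4° ⇒ minimal covering band is its complement: 360° − 326.4° = 33.6°.
Band runs from +37.0° eastward to +70.6°.

33.6°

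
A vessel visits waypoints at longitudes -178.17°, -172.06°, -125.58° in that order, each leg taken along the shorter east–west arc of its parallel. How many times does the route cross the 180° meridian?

Leg 1: -178.17° → -172.06°, shortest Δλ = 6.11° (east) — does not cross 180°.
Leg 2: -172.06° → -125.58°, shortest Δλ = 46.48° (east) — does not cross 180°.
Total crossings: 0.

0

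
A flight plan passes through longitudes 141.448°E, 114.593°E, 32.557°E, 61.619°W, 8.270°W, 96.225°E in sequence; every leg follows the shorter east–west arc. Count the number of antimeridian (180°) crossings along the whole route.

Leg 1: +141.448° → +114.593°, shortest Δλ = -26.855° (west) — does not cross 180°.
Leg 2: +114.593° → +32.557°, shortest Δλ = -82.036° (west) — does not cross 180°.
Leg 3: +32.557° → -61.619°, shortest Δλ = -94.176° (west) — does not cross 180°.
Leg 4: -61.619° → -8.270°, shortest Δλ = 53.349° (east) — does not cross 180°.
Leg 5: -8.270° → +96.225°, shortest Δλ = 104.495° (east) — does not cross 180°.
Total crossings: 0.

0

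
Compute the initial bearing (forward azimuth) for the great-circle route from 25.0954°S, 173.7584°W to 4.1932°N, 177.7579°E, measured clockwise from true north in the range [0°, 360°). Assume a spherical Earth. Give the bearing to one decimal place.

343.1°

Δλ = 177.7579 − -173.7584 = 351.5163°; wrapped into (−180°, 180°]: -8.4837°.
θ = atan2( sin Δλ · cos φ₂ , cos φ₁ · sin φ₂ − sin φ₁ · cos φ₂ · cos Δλ )
  = atan2(-0.14713, 0.48458) = -16.890° → normalised to [0°, 360°): 343.110°.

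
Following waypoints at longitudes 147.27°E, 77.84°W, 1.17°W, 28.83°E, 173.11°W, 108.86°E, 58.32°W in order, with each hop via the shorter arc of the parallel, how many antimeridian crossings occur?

Leg 1: +147.27° → -77.84°, shortest Δλ = 134.89° (east) — crosses 180°.
Leg 2: -77.84° → -1.17°, shortest Δλ = 76.67° (east) — does not cross 180°.
Leg 3: -1.17° → +28.83°, shortest Δλ = 30.0° (east) — does not cross 180°.
Leg 4: +28.83° → -173.11°, shortest Δλ = 158.06° (east) — crosses 180°.
Leg 5: -173.11° → +108.86°, shortest Δλ = -78.03° (west) — crosses 180°.
Leg 6: +108.86° → -58.32°, shortest Δλ = -167.18° (west) — does not cross 180°.
Total crossings: 3.

3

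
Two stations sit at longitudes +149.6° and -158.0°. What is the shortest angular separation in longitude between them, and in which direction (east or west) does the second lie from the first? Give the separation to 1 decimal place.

Raw difference: -158.0 − 149.6 = -307.6°.
Normalise into (−180°, 180°]: -307.6° + 360° = 52.4°.
Positive ⇒ the second point lies to the east; separation 52.4°.

52.4° east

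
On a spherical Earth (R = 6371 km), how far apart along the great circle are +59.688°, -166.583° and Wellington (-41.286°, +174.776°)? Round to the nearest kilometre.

11357 km

Δλ = 174.776 − -166.583 = 341.359°; wrapped into (−180°, 180°]: -18.641°.
Δφ = -41.286 − 59.688 = -100.974°.
a = sin²(Δφ/2) + cos φ₁ · cos φ₂ · sin²(Δλ/2) = 0.605130.
c = 2·atan2(√a, √(1−a)) = 1.78264 rad → d = 6371·c ≈ 11357.18 km.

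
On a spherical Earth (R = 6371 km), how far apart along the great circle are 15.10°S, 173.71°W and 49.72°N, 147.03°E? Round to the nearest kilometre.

8169 km

Δλ = 147.03 − -173.71 = 320.74°; wrapped into (−180°, 180°]: -39.26°.
Δφ = 49.72 − -15.10 = 64.82°.
a = sin²(Δφ/2) + cos φ₁ · cos φ₂ · sin²(Δλ/2) = 0.357715.
c = 2·atan2(√a, √(1−a)) = 1.28224 rad → d = 6371·c ≈ 8169.14 km.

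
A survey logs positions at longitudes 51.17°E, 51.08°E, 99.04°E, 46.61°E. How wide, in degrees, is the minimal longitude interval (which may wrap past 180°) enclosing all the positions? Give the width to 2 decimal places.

Sort the longitudes: +46.61°, +51.08°, +51.17°, +99.04°.
Eastward gaps between consecutive values (wrapping around): 4.47°, 0.09°, 47.87°, 307.57°.
Largest gap = 307.57° ⇒ minimal covering band is its complement: 360° − 307.57° = 52.43°.
Band runs from +46.61° eastward to +99.04°.

52.43°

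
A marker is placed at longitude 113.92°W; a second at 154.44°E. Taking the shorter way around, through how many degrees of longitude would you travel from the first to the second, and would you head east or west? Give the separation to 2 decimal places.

91.64° west

Raw difference: 154.44 − -113.92 = 268.36°.
Normalise into (−180°, 180°]: 268.36° − 360° = -91.64°.
Negative ⇒ the second point lies to the west; separation 91.64°.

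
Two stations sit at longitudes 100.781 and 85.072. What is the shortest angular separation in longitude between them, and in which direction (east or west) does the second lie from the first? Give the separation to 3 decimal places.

Raw difference: 85.072 − 100.781 = -15.709°.
Normalise into (−180°, 180°]: -15.709° stays -15.709°.
Negative ⇒ the second point lies to the west; separation 15.709°.

15.709° west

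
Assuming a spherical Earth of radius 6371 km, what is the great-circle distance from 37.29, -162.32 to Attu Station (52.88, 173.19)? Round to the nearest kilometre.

Δλ = 173.19 − -162.32 = 335.51°; wrapped into (−180°, 180°]: -24.49°.
Δφ = 52.88 − 37.29 = 15.59°.
a = sin²(Δφ/2) + cos φ₁ · cos φ₂ · sin²(Δλ/2) = 0.039993.
c = 2·atan2(√a, √(1−a)) = 0.40268 rad → d = 6371·c ≈ 2565.46 km.

2565 km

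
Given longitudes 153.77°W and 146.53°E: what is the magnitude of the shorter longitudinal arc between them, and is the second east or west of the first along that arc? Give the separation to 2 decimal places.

59.70° west

Raw difference: 146.53 − -153.77 = 300.3°.
Normalise into (−180°, 180°]: 300.3° − 360° = -59.7°.
Negative ⇒ the second point lies to the west; separation 59.70°.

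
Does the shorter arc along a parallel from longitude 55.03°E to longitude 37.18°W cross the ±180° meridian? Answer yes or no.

No

Signed shortest Δλ = ((-37.18 − 55.03 + 180) mod 360) − 180 = -92.21°.
Going west by 92.21° from +55.03° reaches -37.18° without touching 180°.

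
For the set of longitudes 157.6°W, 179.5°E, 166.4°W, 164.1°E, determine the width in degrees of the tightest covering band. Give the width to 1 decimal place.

38.3°

Sort the longitudes: -166.4°, -157.6°, +164.1°, +179.5°.
Eastward gaps between consecutive values (wrapping around): 8.8°, 321.7°, 15.4°, 14.1°.
Largest gap = 321.7° ⇒ minimal covering band is its complement: 360° − 321.7° = 38.3°.
Band runs from +164.1° eastward to -157.6°, crossing the antimeridian.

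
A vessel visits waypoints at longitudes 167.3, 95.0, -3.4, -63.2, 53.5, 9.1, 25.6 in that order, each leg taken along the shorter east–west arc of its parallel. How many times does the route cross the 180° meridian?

Leg 1: +167.3° → +95.0°, shortest Δλ = -72.3° (west) — does not cross 180°.
Leg 2: +95.0° → -3.4°, shortest Δλ = -98.4° (west) — does not cross 180°.
Leg 3: -3.4° → -63.2°, shortest Δλ = -59.8° (west) — does not cross 180°.
Leg 4: -63.2° → +53.5°, shortest Δλ = 116.7° (east) — does not cross 180°.
Leg 5: +53.5° → +9.1°, shortest Δλ = -44.4° (west) — does not cross 180°.
Leg 6: +9.1° → +25.6°, shortest Δλ = 16.5° (east) — does not cross 180°.
Total crossings: 0.

0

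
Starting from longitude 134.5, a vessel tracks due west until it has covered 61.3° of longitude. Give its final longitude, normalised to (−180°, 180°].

+73.2°

Start at +134.5°; shift −61.3° → +73.2°.
+73.2° already lies in (−180°, 180°].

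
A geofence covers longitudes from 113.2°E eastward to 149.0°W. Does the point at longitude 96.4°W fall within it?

Band width going east from +113.2° to -149.0°: ((-149.0 − 113.2) mod 360) = 97.8°.
Offset of -96.4° east of the west edge: ((-96.4 − 113.2) mod 360) = 150.4°.
150.4° > 97.8° ⇒ outside.

No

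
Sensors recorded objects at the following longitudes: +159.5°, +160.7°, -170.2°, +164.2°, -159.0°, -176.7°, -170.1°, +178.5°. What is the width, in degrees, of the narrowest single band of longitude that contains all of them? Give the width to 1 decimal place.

41.5°

Sort the longitudes: -176.7°, -170.2°, -170.1°, -159.0°, +159.5°, +160.7°, +164.2°, +178.5°.
Eastward gaps between consecutive values (wrapping around): 6.5°, 0.1°, 11.1°, 318.5°, 1.2°, 3.5°, 14.3°, 4.8°.
Largest gap = 318.5° ⇒ minimal covering band is its complement: 360° − 318.5° = 41.5°.
Band runs from +159.5° eastward to -159.0°, crossing the antimeridian.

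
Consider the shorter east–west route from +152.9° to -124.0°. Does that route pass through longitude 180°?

Naïve |-124.0 − 152.9| = 276.9° > 180°, so the shorter arc goes the other way round — across 180°.
Signed shortest Δλ = ((-124.0 − 152.9 + 180) mod 360) − 180 = 83.1°.
Going east by 83.1° from +152.9° passes through 180° before reaching -124.0°.

Yes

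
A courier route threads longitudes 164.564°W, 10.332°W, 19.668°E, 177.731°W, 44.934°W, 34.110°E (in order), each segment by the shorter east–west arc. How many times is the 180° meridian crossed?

1

Leg 1: -164.564° → -10.332°, shortest Δλ = 154.232° (east) — does not cross 180°.
Leg 2: -10.332° → +19.668°, shortest Δλ = 30.0° (east) — does not cross 180°.
Leg 3: +19.668° → -177.731°, shortest Δλ = 162.601° (east) — crosses 180°.
Leg 4: -177.731° → -44.934°, shortest Δλ = 132.797° (east) — does not cross 180°.
Leg 5: -44.934° → +34.110°, shortest Δλ = 79.044° (east) — does not cross 180°.
Total crossings: 1.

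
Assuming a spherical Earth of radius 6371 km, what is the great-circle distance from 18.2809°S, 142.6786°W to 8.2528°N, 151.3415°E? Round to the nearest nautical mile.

4219 nmi

Δλ = 151.3415 − -142.6786 = 294.0201°; wrapped into (−180°, 180°]: -65.9799°.
Δφ = 8.2528 − -18.2809 = 26.5337°.
a = sin²(Δφ/2) + cos φ₁ · cos φ₂ · sin²(Δλ/2) = 0.331257.
c = 2·atan2(√a, √(1−a)) = 1.22655 rad → d = 6371·c ≈ 7814.37 km ≈ 4219.42 nmi.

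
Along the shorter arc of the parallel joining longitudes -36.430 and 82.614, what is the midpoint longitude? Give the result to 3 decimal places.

Signed shortest Δλ from -36.430° to +82.614° is +119.044°.
Midpoint longitude = -36.430° + (+119.044°)/2 = -36.430° + 59.522° = +23.092°.

+23.092°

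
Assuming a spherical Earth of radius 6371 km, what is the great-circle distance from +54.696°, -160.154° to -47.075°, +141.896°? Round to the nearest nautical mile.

6777 nmi

Δλ = 141.896 − -160.154 = 302.050°; wrapped into (−180°, 180°]: -57.950°.
Δφ = -47.075 − 54.696 = -101.771°.
a = sin²(Δφ/2) + cos φ₁ · cos φ₂ · sin²(Δλ/2) = 0.694363.
c = 2·atan2(√a, √(1−a)) = 1.97004 rad → d = 6371·c ≈ 12551.15 km ≈ 6777.08 nmi.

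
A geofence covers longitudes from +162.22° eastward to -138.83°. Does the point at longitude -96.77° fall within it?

No

Band width going east from +162.22° to -138.83°: ((-138.83 − 162.22) mod 360) = 58.95°.
Offset of -96.77° east of the west edge: ((-96.77 − 162.22) mod 360) = 101.01°.
101.01° > 58.95° ⇒ outside.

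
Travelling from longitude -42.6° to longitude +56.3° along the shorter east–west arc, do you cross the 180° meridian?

Signed shortest Δλ = ((56.3 − -42.6 + 180) mod 360) − 180 = 98.9°.
Going east by 98.9° from -42.6° reaches +56.3° without touching 180°.

No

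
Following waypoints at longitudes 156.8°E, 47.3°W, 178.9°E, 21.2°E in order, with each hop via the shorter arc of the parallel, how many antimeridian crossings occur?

2

Leg 1: +156.8° → -47.3°, shortest Δλ = 155.9° (east) — crosses 180°.
Leg 2: -47.3° → +178.9°, shortest Δλ = -133.8° (west) — crosses 180°.
Leg 3: +178.9° → +21.2°, shortest Δλ = -157.7° (west) — does not cross 180°.
Total crossings: 2.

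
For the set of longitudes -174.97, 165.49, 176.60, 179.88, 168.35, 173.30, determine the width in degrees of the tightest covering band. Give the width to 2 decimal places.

Sort the longitudes: -174.97°, +165.49°, +168.35°, +173.30°, +176.60°, +179.88°.
Eastward gaps between consecutive values (wrapping around): 340.46°, 2.86°, 4.95°, 3.30°, 3.28°, 5.15°.
Largest gap = 340.46° ⇒ minimal covering band is its complement: 360° − 340.46° = 19.54°.
Band runs from +165.49° eastward to -174.97°, crossing the antimeridian.

19.54°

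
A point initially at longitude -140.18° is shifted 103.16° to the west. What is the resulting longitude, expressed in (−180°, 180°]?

Start at -140.18°; shift −103.16° → -243.34°.
-243.34° lies outside (−180°, 180°]; add 360° → +116.66°.

+116.66°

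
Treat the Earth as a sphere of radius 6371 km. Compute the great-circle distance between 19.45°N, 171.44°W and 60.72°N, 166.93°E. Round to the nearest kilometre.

4894 km

Δλ = 166.93 − -171.44 = 338.37°; wrapped into (−180°, 180°]: -21.63°.
Δφ = 60.72 − 19.45 = 41.27°.
a = sin²(Δφ/2) + cos φ₁ · cos φ₂ · sin²(Δλ/2) = 0.140432.
c = 2·atan2(√a, √(1−a)) = 0.76824 rad → d = 6371·c ≈ 4894.45 km.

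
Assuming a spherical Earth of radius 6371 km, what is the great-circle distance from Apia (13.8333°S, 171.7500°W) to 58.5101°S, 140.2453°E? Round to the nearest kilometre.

Δλ = 140.2453 − -171.7500 = 311.9953°; wrapped into (−180°, 180°]: -48.0047°.
Δφ = -58.5101 − -13.8333 = -44.6768°.
a = sin²(Δφ/2) + cos φ₁ · cos φ₂ · sin²(Δλ/2) = 0.228381.
c = 2·atan2(√a, √(1−a)) = 0.99651 rad → d = 6371·c ≈ 6348.76 km.

6349 km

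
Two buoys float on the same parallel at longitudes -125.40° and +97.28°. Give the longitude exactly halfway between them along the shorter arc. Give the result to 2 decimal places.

Signed shortest Δλ from -125.40° to +97.28° is -137.32°.
Midpoint longitude = -125.40° + (-137.32°)/2 = -125.40° − 68.66° = -194.06°.
Normalise into (−180°, 180°]: +165.94°.
(The naïve average (-125.40 + +97.28)/2 = -14.06° is on the wrong side of the globe.)

+165.94°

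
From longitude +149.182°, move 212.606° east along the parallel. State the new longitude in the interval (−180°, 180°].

Start at +149.182°; shift +212.606° → +361.788°.
+361.788° lies outside (−180°, 180°]; subtract 360° → +1.788°.

+1.788°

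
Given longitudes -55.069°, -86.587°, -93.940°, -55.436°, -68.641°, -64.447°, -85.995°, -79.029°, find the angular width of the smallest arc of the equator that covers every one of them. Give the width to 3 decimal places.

38.871°

Sort the longitudes: -93.940°, -86.587°, -85.995°, -79.029°, -68.641°, -64.447°, -55.436°, -55.069°.
Eastward gaps between consecutive values (wrapping around): 7.353°, 0.592°, 6.966°, 10.388°, 4.194°, 9.011°, 0.367°, 321.129°.
Largest gap = 321.129° ⇒ minimal covering band is its complement: 360° − 321.129° = 38.871°.
Band runs from -93.940° eastward to -55.069°.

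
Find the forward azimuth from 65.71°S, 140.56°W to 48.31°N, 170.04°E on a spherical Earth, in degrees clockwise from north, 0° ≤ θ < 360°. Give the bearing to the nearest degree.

324°

Δλ = 170.04 − -140.56 = 310.60°; wrapped into (−180°, 180°]: -49.40°.
θ = atan2( sin Δλ · cos φ₂ , cos φ₁ · sin φ₂ − sin φ₁ · cos φ₂ · cos Δλ )
  = atan2(-0.50499, 0.70170) = -35.742° → normalised to [0°, 360°): 324.258°.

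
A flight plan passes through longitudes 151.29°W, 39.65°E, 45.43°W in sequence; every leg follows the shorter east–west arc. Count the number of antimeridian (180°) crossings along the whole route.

Leg 1: -151.29° → +39.65°, shortest Δλ = -169.06° (west) — crosses 180°.
Leg 2: +39.65° → -45.43°, shortest Δλ = -85.08° (west) — does not cross 180°.
Total crossings: 1.

1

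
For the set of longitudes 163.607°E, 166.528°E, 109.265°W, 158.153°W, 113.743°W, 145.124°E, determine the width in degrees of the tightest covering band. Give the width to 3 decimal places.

Sort the longitudes: -158.153°, -113.743°, -109.265°, +145.124°, +163.607°, +166.528°.
Eastward gaps between consecutive values (wrapping around): 44.410°, 4.478°, 254.389°, 18.483°, 2.921°, 35.319°.
Largest gap = 254.389° ⇒ minimal covering band is its complement: 360° − 254.389° = 105.611°.
Band runs from +145.124° eastward to -109.265°, crossing the antimeridian.

105.611°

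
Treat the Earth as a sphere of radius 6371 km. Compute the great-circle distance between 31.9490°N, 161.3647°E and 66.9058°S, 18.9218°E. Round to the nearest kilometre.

15416 km

Δλ = 18.9218 − 161.3647 = -142.4429°.
Δφ = -66.9058 − 31.9490 = -98.8548°.
a = sin²(Δφ/2) + cos φ₁ · cos φ₂ · sin²(Δλ/2) = 0.875302.
c = 2·atan2(√a, √(1−a)) = 2.41977 rad → d = 6371·c ≈ 15416.37 km.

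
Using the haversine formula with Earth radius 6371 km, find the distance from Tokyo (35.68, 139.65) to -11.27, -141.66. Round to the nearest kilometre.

Δλ = -141.66 − 139.65 = -281.31°; wrapped into (−180°, 180°]: 78.69°.
Δφ = -11.27 − 35.68 = -46.95°.
a = sin²(Δφ/2) + cos φ₁ · cos φ₂ · sin²(Δλ/2) = 0.478878.
c = 2·atan2(√a, √(1−a)) = 1.52854 rad → d = 6371·c ≈ 9738.33 km.

9738 km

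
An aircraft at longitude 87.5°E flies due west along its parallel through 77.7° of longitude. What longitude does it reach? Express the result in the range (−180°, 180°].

Start at +87.5°; shift −77.7° → +9.8°.
+9.8° already lies in (−180°, 180°].

9.8°E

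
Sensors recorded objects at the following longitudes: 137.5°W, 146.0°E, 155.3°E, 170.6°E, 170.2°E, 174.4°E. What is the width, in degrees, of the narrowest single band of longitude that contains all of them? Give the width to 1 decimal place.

Sort the longitudes: -137.5°, +146.0°, +155.3°, +170.2°, +170.6°, +174.4°.
Eastward gaps between consecutive values (wrapping around): 283.5°, 9.3°, 14.9°, 0.4°, 3.8°, 48.1°.
Largest gap = 283.5° ⇒ minimal covering band is its complement: 360° − 283.5° = 76.5°.
Band runs from +146.0° eastward to -137.5°, crossing the antimeridian.

76.5°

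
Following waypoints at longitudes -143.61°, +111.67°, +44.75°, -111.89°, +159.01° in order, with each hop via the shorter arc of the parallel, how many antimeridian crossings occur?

2

Leg 1: -143.61° → +111.67°, shortest Δλ = -104.72° (west) — crosses 180°.
Leg 2: +111.67° → +44.75°, shortest Δλ = -66.92° (west) — does not cross 180°.
Leg 3: +44.75° → -111.89°, shortest Δλ = -156.64° (west) — does not cross 180°.
Leg 4: -111.89° → +159.01°, shortest Δλ = -89.1° (west) — crosses 180°.
Total crossings: 2.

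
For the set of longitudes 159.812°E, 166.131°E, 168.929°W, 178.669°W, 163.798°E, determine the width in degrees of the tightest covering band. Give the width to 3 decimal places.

Sort the longitudes: -178.669°, -168.929°, +159.812°, +163.798°, +166.131°.
Eastward gaps between consecutive values (wrapping around): 9.740°, 328.741°, 3.986°, 2.333°, 15.200°.
Largest gap = 328.741° ⇒ minimal covering band is its complement: 360° − 328.741° = 31.259°.
Band runs from +159.812° eastward to -168.929°, crossing the antimeridian.

31.259°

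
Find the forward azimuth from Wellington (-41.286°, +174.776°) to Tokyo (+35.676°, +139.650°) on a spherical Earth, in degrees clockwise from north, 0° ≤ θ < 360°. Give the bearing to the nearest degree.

Δλ = 139.650 − 174.776 = -35.126°.
θ = atan2( sin Δλ · cos φ₂ , cos φ₁ · sin φ₂ − sin φ₁ · cos φ₂ · cos Δλ )
  = atan2(-0.46739, 0.87661) = -28.066° → normalised to [0°, 360°): 331.934°.

332°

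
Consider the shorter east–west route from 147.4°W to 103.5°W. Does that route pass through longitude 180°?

No

Signed shortest Δλ = ((-103.5 − -147.4 + 180) mod 360) − 180 = 43.9°.
Going east by 43.9° from -147.4° reaches -103.5° without touching 180°.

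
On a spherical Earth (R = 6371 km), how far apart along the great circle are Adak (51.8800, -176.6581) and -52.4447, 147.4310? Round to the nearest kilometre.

12076 km

Δλ = 147.4310 − -176.6581 = 324.0891°; wrapped into (−180°, 180°]: -35.9109°.
Δφ = -52.4447 − 51.8800 = -104.3247°.
a = sin²(Δφ/2) + cos φ₁ · cos φ₂ · sin²(Δλ/2) = 0.659467.
c = 2·atan2(√a, √(1−a)) = 1.89540 rad → d = 6371·c ≈ 12075.60 km.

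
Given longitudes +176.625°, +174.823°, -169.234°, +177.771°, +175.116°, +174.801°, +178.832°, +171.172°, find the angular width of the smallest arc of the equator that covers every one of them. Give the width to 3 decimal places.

Sort the longitudes: -169.234°, +171.172°, +174.801°, +174.823°, +175.116°, +176.625°, +177.771°, +178.832°.
Eastward gaps between consecutive values (wrapping around): 340.406°, 3.629°, 0.022°, 0.293°, 1.509°, 1.146°, 1.061°, 11.934°.
Largest gap = 340.406° ⇒ minimal covering band is its complement: 360° − 340.406° = 19.594°.
Band runs from +171.172° eastward to -169.234°, crossing the antimeridian.

19.594°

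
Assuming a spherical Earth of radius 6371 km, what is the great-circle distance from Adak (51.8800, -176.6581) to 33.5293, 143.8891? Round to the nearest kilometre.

3748 km

Δλ = 143.8891 − -176.6581 = 320.5472°; wrapped into (−180°, 180°]: -39.4528°.
Δφ = 33.5293 − 51.8800 = -18.3507°.
a = sin²(Δφ/2) + cos φ₁ · cos φ₂ · sin²(Δλ/2) = 0.084052.
c = 2·atan2(√a, √(1−a)) = 0.58828 rad → d = 6371·c ≈ 3747.93 km.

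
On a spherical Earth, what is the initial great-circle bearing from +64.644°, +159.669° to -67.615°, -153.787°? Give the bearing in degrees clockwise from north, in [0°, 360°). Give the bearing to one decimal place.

156.4°

Δλ = -153.787 − 159.669 = -313.456°; wrapped into (−180°, 180°]: 46.544°.
θ = atan2( sin Δλ · cos φ₂ , cos φ₁ · sin φ₂ − sin φ₁ · cos φ₂ · cos Δλ )
  = atan2(0.27644, -0.63267) = 156.397° → normalised to [0°, 360°): 156.397°.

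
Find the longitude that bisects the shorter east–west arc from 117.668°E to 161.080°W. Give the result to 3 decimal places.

158.294°E

Signed shortest Δλ from +117.668° to -161.080° is +81.252°.
Midpoint longitude = +117.668° + (+81.252°)/2 = +117.668° + 40.626° = +158.294°.
(The naïve average (+117.668 + -161.080)/2 = -21.706° is on the wrong side of the globe.)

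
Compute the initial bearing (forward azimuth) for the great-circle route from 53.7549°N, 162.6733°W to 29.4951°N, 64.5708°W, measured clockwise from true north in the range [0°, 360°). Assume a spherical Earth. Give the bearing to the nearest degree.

66°

Δλ = -64.5708 − -162.6733 = 98.1025°.
θ = atan2( sin Δλ · cos φ₂ , cos φ₁ · sin φ₂ − sin φ₁ · cos φ₂ · cos Δλ )
  = atan2(0.86171, 0.39004) = 65.647° → normalised to [0°, 360°): 65.647°.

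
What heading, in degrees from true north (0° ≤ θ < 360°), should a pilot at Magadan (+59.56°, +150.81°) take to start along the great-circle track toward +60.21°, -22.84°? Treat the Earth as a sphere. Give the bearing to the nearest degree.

356°

Δλ = -22.84 − 150.81 = -173.65°.
θ = atan2( sin Δλ · cos φ₂ , cos φ₁ · sin φ₂ − sin φ₁ · cos φ₂ · cos Δλ )
  = atan2(-0.05495, 0.86540) = -3.633° → normalised to [0°, 360°): 356.367°.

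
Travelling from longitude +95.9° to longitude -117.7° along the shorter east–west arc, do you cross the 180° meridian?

Naïve |-117.7 − 95.9| = 213.6° > 180°, so the shorter arc goes the other way round — across 180°.
Signed shortest Δλ = ((-117.7 − 95.9 + 180) mod 360) − 180 = 146.4°.
Going east by 146.4° from +95.9° passes through 180° before reaching -117.7°.

Yes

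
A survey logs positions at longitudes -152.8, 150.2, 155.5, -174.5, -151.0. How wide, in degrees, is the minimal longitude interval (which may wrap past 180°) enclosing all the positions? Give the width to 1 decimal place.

58.8°

Sort the longitudes: -174.5°, -152.8°, -151.0°, +150.2°, +155.5°.
Eastward gaps between consecutive values (wrapping around): 21.7°, 1.8°, 301.2°, 5.3°, 30.0°.
Largest gap = 301.2° ⇒ minimal covering band is its complement: 360° − 301.2° = 58.8°.
Band runs from +150.2° eastward to -151.0°, crossing the antimeridian.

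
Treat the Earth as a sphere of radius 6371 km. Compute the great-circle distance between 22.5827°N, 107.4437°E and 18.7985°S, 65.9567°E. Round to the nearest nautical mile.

3478 nmi

Δλ = 65.9567 − 107.4437 = -41.4870°.
Δφ = -18.7985 − 22.5827 = -41.3812°.
a = sin²(Δφ/2) + cos φ₁ · cos φ₂ · sin²(Δλ/2) = 0.234486.
c = 2·atan2(√a, √(1−a)) = 1.01098 rad → d = 6371·c ≈ 6440.97 km ≈ 3477.85 nmi.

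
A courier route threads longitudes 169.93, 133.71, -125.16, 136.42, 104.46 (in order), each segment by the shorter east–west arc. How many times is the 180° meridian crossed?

Leg 1: +169.93° → +133.71°, shortest Δλ = -36.22° (west) — does not cross 180°.
Leg 2: +133.71° → -125.16°, shortest Δλ = 101.13° (east) — crosses 180°.
Leg 3: -125.16° → +136.42°, shortest Δλ = -98.42° (west) — crosses 180°.
Leg 4: +136.42° → +104.46°, shortest Δλ = -31.96° (west) — does not cross 180°.
Total crossings: 2.

2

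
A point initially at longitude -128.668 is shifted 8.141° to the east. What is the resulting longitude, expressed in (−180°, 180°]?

Start at -128.668°; shift +8.141° → -120.527°.
-120.527° already lies in (−180°, 180°].

-120.527°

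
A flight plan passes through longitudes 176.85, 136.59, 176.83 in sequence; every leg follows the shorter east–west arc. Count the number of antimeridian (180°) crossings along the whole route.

Leg 1: +176.85° → +136.59°, shortest Δλ = -40.26° (west) — does not cross 180°.
Leg 2: +136.59° → +176.83°, shortest Δλ = 40.24° (east) — does not cross 180°.
Total crossings: 0.

0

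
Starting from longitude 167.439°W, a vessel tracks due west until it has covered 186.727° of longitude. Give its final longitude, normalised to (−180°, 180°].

5.834°E

Start at -167.439°; shift −186.727° → -354.166°.
-354.166° lies outside (−180°, 180°]; add 360° → +5.834°.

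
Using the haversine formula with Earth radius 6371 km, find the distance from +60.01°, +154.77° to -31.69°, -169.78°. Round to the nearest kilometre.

Δλ = -169.78 − 154.77 = -324.55°; wrapped into (−180°, 180°]: 35.45°.
Δφ = -31.69 − 60.01 = -91.70°.
a = sin²(Δφ/2) + cos φ₁ · cos φ₂ · sin²(Δλ/2) = 0.554256.
c = 2·atan2(√a, √(1−a)) = 1.67952 rad → d = 6371·c ≈ 10700.24 km.

10700 km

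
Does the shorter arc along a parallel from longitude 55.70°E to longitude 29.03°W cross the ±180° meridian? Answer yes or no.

Signed shortest Δλ = ((-29.03 − 55.70 + 180) mod 360) − 180 = -84.73°.
Going west by 84.73° from +55.70° reaches -29.03° without touching 180°.

No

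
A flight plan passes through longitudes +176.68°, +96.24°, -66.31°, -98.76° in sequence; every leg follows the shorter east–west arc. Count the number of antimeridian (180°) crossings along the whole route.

Leg 1: +176.68° → +96.24°, shortest Δλ = -80.44° (west) — does not cross 180°.
Leg 2: +96.24° → -66.31°, shortest Δλ = -162.55° (west) — does not cross 180°.
Leg 3: -66.31° → -98.76°, shortest Δλ = -32.45° (west) — does not cross 180°.
Total crossings: 0.

0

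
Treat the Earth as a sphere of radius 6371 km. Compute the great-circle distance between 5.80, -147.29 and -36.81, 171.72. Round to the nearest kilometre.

6368 km

Δλ = 171.72 − -147.29 = 319.01°; wrapped into (−180°, 180°]: -40.99°.
Δφ = -36.81 − 5.80 = -42.61°.
a = sin²(Δφ/2) + cos φ₁ · cos φ₂ · sin²(Δλ/2) = 0.229655.
c = 2·atan2(√a, √(1−a)) = 0.99954 rad → d = 6371·c ≈ 6368.07 km.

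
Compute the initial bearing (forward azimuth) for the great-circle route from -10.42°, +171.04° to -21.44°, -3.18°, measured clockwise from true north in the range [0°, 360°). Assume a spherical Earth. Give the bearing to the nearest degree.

190°

Δλ = -3.18 − 171.04 = -174.22°.
θ = atan2( sin Δλ · cos φ₂ , cos φ₁ · sin φ₂ − sin φ₁ · cos φ₂ · cos Δλ )
  = atan2(-0.09374, -0.52699) = -169.914° → normalised to [0°, 360°): 190.086°.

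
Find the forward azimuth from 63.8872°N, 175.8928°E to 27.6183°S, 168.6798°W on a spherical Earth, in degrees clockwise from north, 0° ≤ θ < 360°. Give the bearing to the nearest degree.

166°

Δλ = -168.6798 − 175.8928 = -344.5726°; wrapped into (−180°, 180°]: 15.4274°.
θ = atan2( sin Δλ · cos φ₂ , cos φ₁ · sin φ₂ − sin φ₁ · cos φ₂ · cos Δλ )
  = atan2(0.23571, -0.97099) = 166.355° → normalised to [0°, 360°): 166.355°.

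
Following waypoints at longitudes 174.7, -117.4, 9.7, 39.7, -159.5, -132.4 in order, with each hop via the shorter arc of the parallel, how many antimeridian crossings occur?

2

Leg 1: +174.7° → -117.4°, shortest Δλ = 67.9° (east) — crosses 180°.
Leg 2: -117.4° → +9.7°, shortest Δλ = 127.1° (east) — does not cross 180°.
Leg 3: +9.7° → +39.7°, shortest Δλ = 30.0° (east) — does not cross 180°.
Leg 4: +39.7° → -159.5°, shortest Δλ = 160.8° (east) — crosses 180°.
Leg 5: -159.5° → -132.4°, shortest Δλ = 27.1° (east) — does not cross 180°.
Total crossings: 2.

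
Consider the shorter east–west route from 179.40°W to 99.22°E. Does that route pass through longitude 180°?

Naïve |99.22 − -179.40| = 278.62° > 180°, so the shorter arc goes the other way round — across 180°.
Signed shortest Δλ = ((99.22 − -179.40 + 180) mod 360) − 180 = -81.38°.
Going west by 81.38° from -179.40° passes through 180° before reaching +99.22°.

Yes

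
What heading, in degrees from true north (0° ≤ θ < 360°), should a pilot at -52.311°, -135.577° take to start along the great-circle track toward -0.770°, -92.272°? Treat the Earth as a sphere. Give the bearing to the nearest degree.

50°

Δλ = -92.272 − -135.577 = 43.305°.
θ = atan2( sin Δλ · cos φ₂ , cos φ₁ · sin φ₂ − sin φ₁ · cos φ₂ · cos Δλ )
  = atan2(0.68582, 0.56760) = 50.388° → normalised to [0°, 360°): 50.388°.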